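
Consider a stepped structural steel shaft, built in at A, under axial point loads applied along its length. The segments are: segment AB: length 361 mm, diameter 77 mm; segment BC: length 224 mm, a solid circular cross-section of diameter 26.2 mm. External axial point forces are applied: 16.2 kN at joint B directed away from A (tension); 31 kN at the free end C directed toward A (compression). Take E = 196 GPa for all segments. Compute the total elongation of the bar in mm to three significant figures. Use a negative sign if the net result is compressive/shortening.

Internal axial forces (sectioning from the free end, tension +): N_BC = -31 kN, N_AB = -14.8 kN.
A_AB = 4657 mm².
A_BC = 539.1 mm².
δ_AB = -14800·361/(4657·196000) = -0.005854 mm
δ_BC = -31000·224/(539.1·196000) = -0.06571 mm
δ = Σδ_i = -0.07157 mm.

-0.0716 mm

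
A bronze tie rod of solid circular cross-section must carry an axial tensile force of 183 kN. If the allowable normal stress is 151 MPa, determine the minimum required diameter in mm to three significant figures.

39.3 mm

Required area A ≥ P/σ_allow = 183000/151 = 1212 mm².
For a solid circular section, d ≥ √(4A/π) = 39.28 mm.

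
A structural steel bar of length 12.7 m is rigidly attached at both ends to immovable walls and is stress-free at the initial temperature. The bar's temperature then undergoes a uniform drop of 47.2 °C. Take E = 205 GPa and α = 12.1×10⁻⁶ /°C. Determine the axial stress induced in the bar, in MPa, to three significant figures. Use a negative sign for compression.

Free thermal expansion αLΔT = 12.1e-6 · 12700 · -47.2 = -7.253 mm.
The walls impose strain ε = −(-7.253)/12700 = 5.7112e-04; σ = Eε = 205000 · 5.7112e-04 = 117.1 MPa.

117 MPa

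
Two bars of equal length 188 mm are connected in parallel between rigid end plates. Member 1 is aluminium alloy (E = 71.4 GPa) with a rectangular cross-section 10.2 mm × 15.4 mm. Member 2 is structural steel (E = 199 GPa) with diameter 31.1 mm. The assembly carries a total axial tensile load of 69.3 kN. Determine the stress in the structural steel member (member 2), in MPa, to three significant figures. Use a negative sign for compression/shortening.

84.9 MPa

A_1 = 157.1 mm².
A_2 = 759.6 mm².
Equal strain + equilibrium ⇒ each member carries load in proportion to AE: A₁E₁ = 11220000 N, A₂E₂ = 151200000 N, ΣAE = 162400000 N.
σ₂ = P·E₂/ΣAE = 69300·199000/162400000 = 84.93 MPa.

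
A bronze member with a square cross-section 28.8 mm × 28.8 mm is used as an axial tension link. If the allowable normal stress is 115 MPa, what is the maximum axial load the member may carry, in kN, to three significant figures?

A = 829.4 mm².
P_max = σ_allow · A = 115 · 829.4 = 95390 N = 95.39 kN.

95.4 kN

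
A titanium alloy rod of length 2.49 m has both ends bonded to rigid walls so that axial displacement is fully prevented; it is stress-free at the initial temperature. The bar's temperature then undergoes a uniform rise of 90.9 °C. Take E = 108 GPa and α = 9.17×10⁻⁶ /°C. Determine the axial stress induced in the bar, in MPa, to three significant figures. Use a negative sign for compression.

Free thermal expansion αLΔT = 9.17e-6 · 2490 · 90.9 = 2.076 mm.
The walls impose strain ε = −(2.076)/2490 = -8.3355e-04; σ = Eε = 108000 · -8.3355e-04 = -90.02 MPa.

-90.0 MPa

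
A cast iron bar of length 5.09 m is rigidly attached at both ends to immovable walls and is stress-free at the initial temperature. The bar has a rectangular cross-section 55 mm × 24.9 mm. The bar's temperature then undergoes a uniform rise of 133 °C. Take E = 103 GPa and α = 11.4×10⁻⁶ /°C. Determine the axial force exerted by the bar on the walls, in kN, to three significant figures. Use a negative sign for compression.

Free thermal expansion αLΔT = 11.4e-6 · 5090 · 133 = 7.717 mm.
The walls impose strain ε = −(7.717)/5090 = -1.5162e-03; σ = Eε = 103000 · -1.5162e-03 = -156.2 MPa.
Wall reaction R = σ·A = -156.2·1370 = -213900 N = -213.9 kN.

-214 kN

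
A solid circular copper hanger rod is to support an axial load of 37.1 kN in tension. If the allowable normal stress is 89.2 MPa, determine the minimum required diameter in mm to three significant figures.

Required area A ≥ P/σ_allow = 37100/89.2 = 415.9 mm².
For a solid circular section, d ≥ √(4A/π) = 23.01 mm.

23.0 mm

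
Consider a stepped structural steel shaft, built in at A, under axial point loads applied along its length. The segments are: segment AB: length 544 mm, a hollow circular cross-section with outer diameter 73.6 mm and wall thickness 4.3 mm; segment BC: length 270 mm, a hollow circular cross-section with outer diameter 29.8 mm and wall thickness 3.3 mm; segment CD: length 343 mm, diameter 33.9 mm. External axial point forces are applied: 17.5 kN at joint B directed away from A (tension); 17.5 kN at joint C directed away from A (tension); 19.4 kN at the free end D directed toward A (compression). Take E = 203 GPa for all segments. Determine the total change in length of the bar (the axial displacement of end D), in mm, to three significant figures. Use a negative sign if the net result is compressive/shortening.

Internal axial forces (sectioning from the free end, tension +): N_CD = -19.4 kN, N_BC = -1.9 kN, N_AB = 15.6 kN.
A_AB = 936.2 mm².
A_BC = 274.7 mm².
A_CD = 902.6 mm².
δ_AB = 15600·544/(936.2·203000) = 0.04466 mm
δ_BC = -1900·270/(274.7·203000) = -0.009198 mm
δ_CD = -19400·343/(902.6·203000) = -0.03632 mm
δ = Σδ_i = -0.0008598 mm.

-8.60e-04 mm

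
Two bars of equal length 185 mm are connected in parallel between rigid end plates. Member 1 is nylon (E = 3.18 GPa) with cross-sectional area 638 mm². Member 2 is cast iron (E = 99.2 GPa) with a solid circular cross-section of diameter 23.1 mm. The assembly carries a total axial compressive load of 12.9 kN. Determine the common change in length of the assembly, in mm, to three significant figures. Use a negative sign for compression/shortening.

-0.0547 mm

A_2 = 419.1 mm².
Equal strain + equilibrium ⇒ each member carries load in proportion to AE: A₁E₁ = 2029000 N, A₂E₂ = 41570000 N, ΣAE = 43600000 N.
δ = PL/ΣAE = -12900·185/43600000 = -0.05473 mm.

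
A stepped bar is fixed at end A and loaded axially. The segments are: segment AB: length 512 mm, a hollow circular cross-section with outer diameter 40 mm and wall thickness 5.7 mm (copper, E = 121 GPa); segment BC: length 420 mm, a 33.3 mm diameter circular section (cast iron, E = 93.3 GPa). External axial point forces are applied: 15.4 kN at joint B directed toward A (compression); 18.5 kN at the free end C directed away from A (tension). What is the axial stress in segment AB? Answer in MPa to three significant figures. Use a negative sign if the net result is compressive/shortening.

Internal axial forces (sectioning from the free end, tension +): N_BC = 18.5 kN, N_AB = 3.1 kN.
A_AB = 614.2 mm².
σ_AB = N_AB/A_AB = 3100/614.2 = 5.047 MPa.

5.05 MPa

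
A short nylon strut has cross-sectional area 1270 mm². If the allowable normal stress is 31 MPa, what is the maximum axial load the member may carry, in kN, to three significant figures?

39.4 kN

P_max = σ_allow · A = 31 · 1270 = 39370 N = 39.37 kN.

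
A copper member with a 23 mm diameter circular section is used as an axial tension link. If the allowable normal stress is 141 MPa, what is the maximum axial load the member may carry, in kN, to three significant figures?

58.6 kN

A = 415.5 mm².
P_max = σ_allow · A = 141 · 415.5 = 58580 N = 58.58 kN.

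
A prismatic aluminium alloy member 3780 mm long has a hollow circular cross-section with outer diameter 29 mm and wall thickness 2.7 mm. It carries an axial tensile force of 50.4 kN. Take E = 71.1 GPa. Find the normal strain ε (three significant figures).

A = 223.1 mm².
σ = N/A = 225.9 MPa; ε = σ/E = 225.9/71100 = 3.178e-03.

0.00318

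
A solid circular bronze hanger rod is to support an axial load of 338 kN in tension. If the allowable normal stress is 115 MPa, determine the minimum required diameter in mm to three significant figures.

Required area A ≥ P/σ_allow = 338000/115 = 2939 mm².
For a solid circular section, d ≥ √(4A/π) = 61.17 mm.

61.2 mm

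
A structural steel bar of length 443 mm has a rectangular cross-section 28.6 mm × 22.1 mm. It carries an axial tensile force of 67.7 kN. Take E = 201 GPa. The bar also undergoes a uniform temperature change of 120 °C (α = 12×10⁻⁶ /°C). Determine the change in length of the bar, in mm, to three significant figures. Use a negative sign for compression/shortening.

0.874 mm

A = 632.1 mm².
δ_mech = NL/(AE) = 67700·443/(632.1·201000) = 0.2361 mm.
δ_thermal = αLΔT = 12e-6·443·120 = 0.6379 mm.
δ = δ_mech + δ_thermal = 0.874 mm.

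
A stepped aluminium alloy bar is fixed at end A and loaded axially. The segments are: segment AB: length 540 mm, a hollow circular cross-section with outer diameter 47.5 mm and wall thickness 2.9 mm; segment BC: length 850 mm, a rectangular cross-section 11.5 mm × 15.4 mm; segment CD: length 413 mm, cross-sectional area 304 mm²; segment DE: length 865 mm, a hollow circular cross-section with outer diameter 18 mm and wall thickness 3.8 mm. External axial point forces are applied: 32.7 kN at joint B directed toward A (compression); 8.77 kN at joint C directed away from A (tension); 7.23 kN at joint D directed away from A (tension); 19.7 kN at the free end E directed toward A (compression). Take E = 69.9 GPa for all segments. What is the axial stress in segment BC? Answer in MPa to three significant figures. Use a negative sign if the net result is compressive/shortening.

Internal axial forces (sectioning from the free end, tension +): N_DE = -19.7 kN, N_CD = -12.47 kN, N_BC = -3.7 kN, N_AB = -36.4 kN.
A_BC = 177.1 mm².
σ_BC = N_BC/A_BC = -3700/177.1 = -20.89 MPa.

-20.9 MPa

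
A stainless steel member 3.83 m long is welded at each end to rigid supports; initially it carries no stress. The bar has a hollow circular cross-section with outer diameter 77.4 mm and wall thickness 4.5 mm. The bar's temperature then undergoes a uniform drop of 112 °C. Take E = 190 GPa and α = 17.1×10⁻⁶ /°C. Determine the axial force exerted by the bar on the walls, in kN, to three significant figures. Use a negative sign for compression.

375 kN

Free thermal expansion αLΔT = 17.1e-6 · 3830 · -112 = -7.335 mm.
The walls impose strain ε = −(-7.335)/3830 = 1.9152e-03; σ = Eε = 190000 · 1.9152e-03 = 363.9 MPa.
Wall reaction R = σ·A = 363.9·1031 = 375000 N = 375 kN.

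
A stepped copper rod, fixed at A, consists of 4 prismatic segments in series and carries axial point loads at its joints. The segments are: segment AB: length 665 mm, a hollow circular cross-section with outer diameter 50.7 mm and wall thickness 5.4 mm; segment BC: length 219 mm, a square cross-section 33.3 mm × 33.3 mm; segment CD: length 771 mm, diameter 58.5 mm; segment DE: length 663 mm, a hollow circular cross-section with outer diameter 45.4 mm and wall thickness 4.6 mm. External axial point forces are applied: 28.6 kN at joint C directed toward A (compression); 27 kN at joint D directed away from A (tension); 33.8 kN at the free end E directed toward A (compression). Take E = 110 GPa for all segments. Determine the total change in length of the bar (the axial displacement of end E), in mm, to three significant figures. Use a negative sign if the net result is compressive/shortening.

-0.705 mm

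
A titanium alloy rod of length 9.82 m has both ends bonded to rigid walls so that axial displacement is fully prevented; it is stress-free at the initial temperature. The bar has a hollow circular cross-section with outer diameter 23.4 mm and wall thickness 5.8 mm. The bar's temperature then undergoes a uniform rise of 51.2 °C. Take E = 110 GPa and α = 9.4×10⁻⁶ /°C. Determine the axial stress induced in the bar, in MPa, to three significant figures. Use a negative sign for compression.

-52.9 MPa

Free thermal expansion αLΔT = 9.4e-6 · 9820 · 51.2 = 4.726 mm.
The walls impose strain ε = −(4.726)/9820 = -4.8128e-04; σ = Eε = 110000 · -4.8128e-04 = -52.94 MPa.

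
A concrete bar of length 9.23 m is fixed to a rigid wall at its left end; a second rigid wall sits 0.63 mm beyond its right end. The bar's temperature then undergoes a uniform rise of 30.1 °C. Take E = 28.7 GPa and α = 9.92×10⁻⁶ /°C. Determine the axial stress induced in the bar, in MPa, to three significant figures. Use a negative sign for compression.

-6.61 MPa

Free thermal expansion αLΔT = 9.92e-6 · 9230 · 30.1 = 2.756 mm.
The walls engage after the gap closes; constrained expansion = 2.756 − 0.63 = 2.126 mm.
The walls impose strain ε = −(2.126)/9230 = -2.3034e-04; σ = Eε = 28700 · -2.3034e-04 = -6.611 MPa.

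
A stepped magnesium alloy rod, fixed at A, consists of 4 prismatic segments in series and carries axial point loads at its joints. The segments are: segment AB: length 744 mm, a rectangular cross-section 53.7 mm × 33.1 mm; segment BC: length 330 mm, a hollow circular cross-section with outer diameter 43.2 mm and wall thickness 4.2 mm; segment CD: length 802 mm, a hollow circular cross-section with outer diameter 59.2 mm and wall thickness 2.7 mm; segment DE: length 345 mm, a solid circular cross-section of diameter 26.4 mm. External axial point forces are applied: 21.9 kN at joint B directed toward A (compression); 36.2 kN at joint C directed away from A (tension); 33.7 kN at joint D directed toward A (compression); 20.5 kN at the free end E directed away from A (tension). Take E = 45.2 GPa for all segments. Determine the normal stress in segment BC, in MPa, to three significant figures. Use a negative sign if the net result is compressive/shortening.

44.7 MPa

Internal axial forces (sectioning from the free end, tension +): N_DE = 20.5 kN, N_CD = -13.2 kN, N_BC = 23 kN, N_AB = 1.1 kN.
A_BC = 514.6 mm².
σ_BC = N_BC/A_BC = 23000/514.6 = 44.7 MPa.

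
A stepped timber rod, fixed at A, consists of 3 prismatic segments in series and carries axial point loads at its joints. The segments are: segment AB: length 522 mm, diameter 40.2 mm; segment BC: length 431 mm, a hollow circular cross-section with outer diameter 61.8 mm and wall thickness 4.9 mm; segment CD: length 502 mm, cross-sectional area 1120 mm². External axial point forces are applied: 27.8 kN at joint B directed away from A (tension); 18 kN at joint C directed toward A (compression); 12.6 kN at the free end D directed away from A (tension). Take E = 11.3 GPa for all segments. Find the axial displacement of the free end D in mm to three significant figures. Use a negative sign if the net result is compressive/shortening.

Internal axial forces (sectioning from the free end, tension +): N_CD = 12.6 kN, N_BC = -5.4 kN, N_AB = 22.4 kN.
A_AB = 1269 mm².
A_BC = 875.9 mm².
δ_AB = 22400·522/(1269·11300) = 0.8153 mm
δ_BC = -5400·431/(875.9·11300) = -0.2351 mm
δ_CD = 12600·502/(1120·11300) = 0.4998 mm
δ = Σδ_i = 1.08 mm.

1.08 mm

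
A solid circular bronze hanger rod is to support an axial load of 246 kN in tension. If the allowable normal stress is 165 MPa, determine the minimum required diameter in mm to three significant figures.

43.6 mm

Required area A ≥ P/σ_allow = 246000/165 = 1491 mm².
For a solid circular section, d ≥ √(4A/π) = 43.57 mm.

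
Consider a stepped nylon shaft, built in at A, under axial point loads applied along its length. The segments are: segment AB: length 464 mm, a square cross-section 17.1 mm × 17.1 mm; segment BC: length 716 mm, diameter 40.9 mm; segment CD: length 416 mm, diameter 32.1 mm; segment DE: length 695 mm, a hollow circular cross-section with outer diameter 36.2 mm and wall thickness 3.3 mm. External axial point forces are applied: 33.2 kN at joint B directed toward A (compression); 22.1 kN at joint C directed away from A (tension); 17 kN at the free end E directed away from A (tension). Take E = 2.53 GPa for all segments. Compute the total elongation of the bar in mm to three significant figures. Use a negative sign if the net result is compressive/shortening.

29.3 mm

Internal axial forces (sectioning from the free end, tension +): N_DE = 17 kN, N_CD = 17 kN, N_BC = 39.1 kN, N_AB = 5.9 kN.
A_AB = 292.4 mm².
A_BC = 1314 mm².
A_CD = 809.3 mm².
A_DE = 341.1 mm².
δ_AB = 5900·464/(292.4·2530) = 3.7 mm
δ_BC = 39100·716/(1314·2530) = 8.422 mm
δ_CD = 17000·416/(809.3·2530) = 3.454 mm
δ_DE = 17000·695/(341.1·2530) = 13.69 mm
δ = Σδ_i = 29.27 mm.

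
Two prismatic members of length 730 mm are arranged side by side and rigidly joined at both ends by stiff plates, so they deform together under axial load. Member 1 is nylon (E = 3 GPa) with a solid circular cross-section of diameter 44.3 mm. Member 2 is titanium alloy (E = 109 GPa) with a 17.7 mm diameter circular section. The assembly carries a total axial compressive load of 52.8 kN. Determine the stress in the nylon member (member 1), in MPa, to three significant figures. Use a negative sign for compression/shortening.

-5.04 MPa

A_1 = 1541 mm².
A_2 = 246.1 mm².
Equal strain + equilibrium ⇒ each member carries load in proportion to AE: A₁E₁ = 4624000 N, A₂E₂ = 26820000 N, ΣAE = 31440000 N.
σ₁ = P·E₁/ΣAE = -52800·3000/31440000 = -5.037 MPa.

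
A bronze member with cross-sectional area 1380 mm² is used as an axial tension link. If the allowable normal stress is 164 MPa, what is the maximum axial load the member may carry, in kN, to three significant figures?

P_max = σ_allow · A = 164 · 1380 = 226300 N = 226.3 kN.

226 kN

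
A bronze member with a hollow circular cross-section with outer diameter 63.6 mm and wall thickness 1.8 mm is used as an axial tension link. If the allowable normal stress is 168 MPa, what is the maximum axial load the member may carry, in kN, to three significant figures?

A = 349.5 mm².
P_max = σ_allow · A = 168 · 349.5 = 58710 N = 58.71 kN.

58.7 kN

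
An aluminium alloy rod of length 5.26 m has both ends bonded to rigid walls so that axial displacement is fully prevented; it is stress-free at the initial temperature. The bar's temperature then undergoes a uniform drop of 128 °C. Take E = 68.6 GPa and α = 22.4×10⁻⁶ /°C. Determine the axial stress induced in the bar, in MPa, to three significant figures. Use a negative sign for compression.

197 MPa

Free thermal expansion αLΔT = 22.4e-6 · 5260 · -128 = -15.08 mm.
The walls impose strain ε = −(-15.08)/5260 = 2.8672e-03; σ = Eε = 68600 · 2.8672e-03 = 196.7 MPa.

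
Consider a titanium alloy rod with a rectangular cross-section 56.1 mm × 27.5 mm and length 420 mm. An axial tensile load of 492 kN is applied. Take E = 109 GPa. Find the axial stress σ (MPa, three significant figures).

A = 1543 mm².
σ = N/A = 492000/1543 = 318.9 MPa.

319 MPa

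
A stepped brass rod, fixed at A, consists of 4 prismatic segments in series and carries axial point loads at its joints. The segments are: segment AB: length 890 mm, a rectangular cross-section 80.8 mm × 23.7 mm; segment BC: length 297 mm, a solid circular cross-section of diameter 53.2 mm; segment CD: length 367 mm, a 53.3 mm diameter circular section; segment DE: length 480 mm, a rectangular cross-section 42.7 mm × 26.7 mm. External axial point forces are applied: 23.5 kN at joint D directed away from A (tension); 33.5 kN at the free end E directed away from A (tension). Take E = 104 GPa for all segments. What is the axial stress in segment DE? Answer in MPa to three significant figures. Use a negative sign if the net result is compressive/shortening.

Internal axial forces (sectioning from the free end, tension +): N_DE = 33.5 kN, N_CD = 57 kN, N_BC = 57 kN, N_AB = 57 kN.
A_DE = 1140 mm².
σ_DE = N_DE/A_DE = 33500/1140 = 29.38 MPa.

29.4 MPa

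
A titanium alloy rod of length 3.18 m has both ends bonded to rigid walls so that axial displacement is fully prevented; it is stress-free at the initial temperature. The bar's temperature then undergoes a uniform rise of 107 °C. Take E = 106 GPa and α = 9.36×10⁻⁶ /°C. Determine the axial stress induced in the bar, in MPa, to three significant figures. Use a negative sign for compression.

-106 MPa

Free thermal expansion αLΔT = 9.36e-6 · 3180 · 107 = 3.185 mm.
The walls impose strain ε = −(3.185)/3180 = -1.0015e-03; σ = Eε = 106000 · -1.0015e-03 = -106.2 MPa.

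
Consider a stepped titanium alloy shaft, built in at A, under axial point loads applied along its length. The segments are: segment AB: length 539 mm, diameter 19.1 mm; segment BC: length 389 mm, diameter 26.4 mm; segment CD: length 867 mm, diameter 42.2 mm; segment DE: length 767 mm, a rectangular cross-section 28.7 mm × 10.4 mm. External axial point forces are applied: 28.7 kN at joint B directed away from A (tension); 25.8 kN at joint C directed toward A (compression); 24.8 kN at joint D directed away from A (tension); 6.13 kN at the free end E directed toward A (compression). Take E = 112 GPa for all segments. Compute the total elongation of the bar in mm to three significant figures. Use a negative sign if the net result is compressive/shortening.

0.280 mm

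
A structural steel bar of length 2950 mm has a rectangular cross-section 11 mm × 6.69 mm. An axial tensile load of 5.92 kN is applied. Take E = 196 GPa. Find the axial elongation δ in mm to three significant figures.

1.21 mm

A = 73.59 mm².
δ_mech = NL/(AE) = 5920·2950/(73.59·196000) = 1.211 mm.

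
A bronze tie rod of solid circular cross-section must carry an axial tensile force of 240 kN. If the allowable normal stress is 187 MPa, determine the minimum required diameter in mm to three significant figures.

Required area A ≥ P/σ_allow = 240000/187 = 1283 mm².
For a solid circular section, d ≥ √(4A/π) = 40.42 mm.

40.4 mm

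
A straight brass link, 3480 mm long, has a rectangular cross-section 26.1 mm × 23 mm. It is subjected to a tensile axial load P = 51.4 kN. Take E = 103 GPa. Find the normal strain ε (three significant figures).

A = 600.3 mm².
σ = N/A = 85.62 MPa; ε = σ/E = 85.62/103000 = 8.313e-04.

8.31e-04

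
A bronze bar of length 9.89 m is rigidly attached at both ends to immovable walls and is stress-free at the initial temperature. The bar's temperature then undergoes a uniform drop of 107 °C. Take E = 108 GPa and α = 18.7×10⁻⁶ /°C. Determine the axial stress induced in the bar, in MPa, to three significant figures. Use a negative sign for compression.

216 MPa

Free thermal expansion αLΔT = 18.7e-6 · 9890 · -107 = -19.79 mm.
The walls impose strain ε = −(-19.79)/9890 = 2.0009e-03; σ = Eε = 108000 · 2.0009e-03 = 216.1 MPa.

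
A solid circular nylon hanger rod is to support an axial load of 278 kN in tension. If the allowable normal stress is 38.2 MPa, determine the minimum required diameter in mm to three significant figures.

Required area A ≥ P/σ_allow = 278000/38.2 = 7277 mm².
For a solid circular section, d ≥ √(4A/π) = 96.26 mm.

96.3 mm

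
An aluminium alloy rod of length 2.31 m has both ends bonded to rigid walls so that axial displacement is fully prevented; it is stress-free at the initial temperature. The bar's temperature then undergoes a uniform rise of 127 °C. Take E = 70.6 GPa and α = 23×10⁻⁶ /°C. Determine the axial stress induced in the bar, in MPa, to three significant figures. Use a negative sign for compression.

Free thermal expansion αLΔT = 23e-6 · 2310 · 127 = 6.748 mm.
The walls impose strain ε = −(6.748)/2310 = -2.9210e-03; σ = Eε = 70600 · -2.9210e-03 = -206.2 MPa.

-206 MPa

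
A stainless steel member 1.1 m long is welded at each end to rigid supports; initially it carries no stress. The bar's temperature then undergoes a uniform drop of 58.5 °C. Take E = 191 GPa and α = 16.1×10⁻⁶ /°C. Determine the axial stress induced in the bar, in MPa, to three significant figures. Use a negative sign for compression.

180 MPa

Free thermal expansion αLΔT = 16.1e-6 · 1100 · -58.5 = -1.036 mm.
The walls impose strain ε = −(-1.036)/1100 = 9.4185e-04; σ = Eε = 191000 · 9.4185e-04 = 179.9 MPa.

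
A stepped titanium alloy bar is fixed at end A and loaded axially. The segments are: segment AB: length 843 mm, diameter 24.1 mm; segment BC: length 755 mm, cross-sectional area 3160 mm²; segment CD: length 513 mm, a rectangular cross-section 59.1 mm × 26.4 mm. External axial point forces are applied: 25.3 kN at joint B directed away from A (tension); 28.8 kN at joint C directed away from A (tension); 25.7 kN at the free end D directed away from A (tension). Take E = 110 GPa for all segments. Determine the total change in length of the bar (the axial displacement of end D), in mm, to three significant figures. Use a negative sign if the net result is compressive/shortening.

1.54 mm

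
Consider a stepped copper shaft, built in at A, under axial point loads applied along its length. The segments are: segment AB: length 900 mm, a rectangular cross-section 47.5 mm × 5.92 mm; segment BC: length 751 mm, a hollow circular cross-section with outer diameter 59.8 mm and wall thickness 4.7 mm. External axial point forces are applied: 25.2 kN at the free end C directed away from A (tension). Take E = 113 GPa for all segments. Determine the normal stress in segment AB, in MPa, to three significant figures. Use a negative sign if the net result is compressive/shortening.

Internal axial forces (sectioning from the free end, tension +): N_BC = 25.2 kN, N_AB = 25.2 kN.
A_AB = 281.2 mm².
σ_AB = N_AB/A_AB = 25200/281.2 = 89.62 MPa.

89.6 MPa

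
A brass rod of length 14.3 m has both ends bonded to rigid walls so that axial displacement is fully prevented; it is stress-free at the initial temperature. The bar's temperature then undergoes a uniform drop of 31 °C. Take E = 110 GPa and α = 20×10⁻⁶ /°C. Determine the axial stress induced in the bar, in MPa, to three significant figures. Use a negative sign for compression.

68.2 MPa

Free thermal expansion αLΔT = 20e-6 · 14300 · -31 = -8.866 mm.
The walls impose strain ε = −(-8.866)/14300 = 6.2000e-04; σ = Eε = 110000 · 6.2000e-04 = 68.2 MPa.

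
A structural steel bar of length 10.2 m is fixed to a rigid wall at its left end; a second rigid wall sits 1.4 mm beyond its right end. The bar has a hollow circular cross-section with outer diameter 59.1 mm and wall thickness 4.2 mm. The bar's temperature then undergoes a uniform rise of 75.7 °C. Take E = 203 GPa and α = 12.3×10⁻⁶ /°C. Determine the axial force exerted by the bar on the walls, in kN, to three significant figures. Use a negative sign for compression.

Free thermal expansion αLΔT = 12.3e-6 · 10200 · 75.7 = 9.497 mm.
The walls engage after the gap closes; constrained expansion = 9.497 − 1.4 = 8.097 mm.
The walls impose strain ε = −(8.097)/10200 = -7.9386e-04; σ = Eε = 203000 · -7.9386e-04 = -161.2 MPa.
Wall reaction R = σ·A = -161.2·724.4 = -116700 N = -116.7 kN.

-117 kN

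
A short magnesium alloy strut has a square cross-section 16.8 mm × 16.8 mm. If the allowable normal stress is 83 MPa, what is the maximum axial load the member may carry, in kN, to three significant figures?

23.4 kN

A = 282.2 mm².
P_max = σ_allow · A = 83 · 282.2 = 23430 N = 23.43 kN.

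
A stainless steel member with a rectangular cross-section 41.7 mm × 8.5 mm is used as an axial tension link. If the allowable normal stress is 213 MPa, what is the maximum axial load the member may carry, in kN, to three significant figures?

A = 354.5 mm².
P_max = σ_allow · A = 213 · 354.5 = 75500 N = 75.5 kN.

75.5 kN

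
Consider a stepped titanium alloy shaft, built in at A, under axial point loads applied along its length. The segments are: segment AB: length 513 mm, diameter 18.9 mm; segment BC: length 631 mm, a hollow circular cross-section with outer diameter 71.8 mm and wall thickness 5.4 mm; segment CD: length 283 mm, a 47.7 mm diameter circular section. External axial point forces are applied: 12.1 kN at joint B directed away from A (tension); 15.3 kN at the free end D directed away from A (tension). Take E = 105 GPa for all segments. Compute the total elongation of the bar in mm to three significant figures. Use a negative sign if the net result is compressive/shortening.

0.582 mm

Internal axial forces (sectioning from the free end, tension +): N_CD = 15.3 kN, N_BC = 15.3 kN, N_AB = 27.4 kN.
A_AB = 280.6 mm².
A_BC = 1126 mm².
A_CD = 1787 mm².
δ_AB = 27400·513/(280.6·105000) = 0.4772 mm
δ_BC = 15300·631/(1126·105000) = 0.08162 mm
δ_CD = 15300·283/(1787·105000) = 0.02308 mm
δ = Σδ_i = 0.5819 mm.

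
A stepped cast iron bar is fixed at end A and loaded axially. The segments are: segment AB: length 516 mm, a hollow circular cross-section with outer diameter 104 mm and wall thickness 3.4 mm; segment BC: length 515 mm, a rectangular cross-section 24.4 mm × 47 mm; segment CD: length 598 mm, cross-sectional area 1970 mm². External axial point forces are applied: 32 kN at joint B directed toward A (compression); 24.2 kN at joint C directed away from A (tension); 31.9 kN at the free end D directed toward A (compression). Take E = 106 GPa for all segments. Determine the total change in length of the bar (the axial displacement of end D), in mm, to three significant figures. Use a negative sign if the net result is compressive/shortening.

-0.304 mm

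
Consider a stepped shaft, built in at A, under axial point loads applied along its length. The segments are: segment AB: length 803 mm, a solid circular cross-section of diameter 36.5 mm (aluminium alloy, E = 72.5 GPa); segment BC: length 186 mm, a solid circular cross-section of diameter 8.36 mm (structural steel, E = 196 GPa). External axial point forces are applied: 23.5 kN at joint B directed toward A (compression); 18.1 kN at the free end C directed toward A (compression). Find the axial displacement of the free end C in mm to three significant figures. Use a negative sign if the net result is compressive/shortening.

-0.753 mm

Internal axial forces (sectioning from the free end, tension +): N_BC = -18.1 kN, N_AB = -41.6 kN.
A_AB = 1046 mm².
A_BC = 54.89 mm².
δ_AB = -41600·803/(1046·72500) = -0.4403 mm
δ_BC = -18100·186/(54.89·196000) = -0.3129 mm
δ = Σδ_i = -0.7533 mm.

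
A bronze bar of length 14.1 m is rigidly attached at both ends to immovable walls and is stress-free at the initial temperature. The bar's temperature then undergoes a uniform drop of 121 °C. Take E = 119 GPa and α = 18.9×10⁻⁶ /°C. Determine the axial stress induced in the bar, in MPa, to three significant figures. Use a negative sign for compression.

Free thermal expansion αLΔT = 18.9e-6 · 14100 · -121 = -32.25 mm.
The walls impose strain ε = −(-32.25)/14100 = 2.2869e-03; σ = Eε = 119000 · 2.2869e-03 = 272.1 MPa.

272 MPa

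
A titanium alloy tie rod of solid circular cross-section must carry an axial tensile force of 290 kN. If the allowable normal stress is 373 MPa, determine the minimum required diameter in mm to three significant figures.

31.5 mm

Required area A ≥ P/σ_allow = 290000/373 = 777.5 mm².
For a solid circular section, d ≥ √(4A/π) = 31.46 mm.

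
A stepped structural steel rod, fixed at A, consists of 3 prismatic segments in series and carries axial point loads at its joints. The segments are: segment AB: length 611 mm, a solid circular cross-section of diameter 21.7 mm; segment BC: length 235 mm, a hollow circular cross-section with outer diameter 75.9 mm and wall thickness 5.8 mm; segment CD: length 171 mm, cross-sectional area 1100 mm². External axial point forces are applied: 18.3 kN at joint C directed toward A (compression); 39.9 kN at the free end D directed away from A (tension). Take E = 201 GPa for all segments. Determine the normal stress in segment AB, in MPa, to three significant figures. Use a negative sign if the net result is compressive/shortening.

58.4 MPa

Internal axial forces (sectioning from the free end, tension +): N_CD = 39.9 kN, N_BC = 21.6 kN, N_AB = 21.6 kN.
A_AB = 369.8 mm².
σ_AB = N_AB/A_AB = 21600/369.8 = 58.4 MPa.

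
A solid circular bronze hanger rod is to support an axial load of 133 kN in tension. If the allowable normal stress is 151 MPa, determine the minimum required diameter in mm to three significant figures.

Required area A ≥ P/σ_allow = 133000/151 = 880.8 mm².
For a solid circular section, d ≥ √(4A/π) = 33.49 mm.

33.5 mm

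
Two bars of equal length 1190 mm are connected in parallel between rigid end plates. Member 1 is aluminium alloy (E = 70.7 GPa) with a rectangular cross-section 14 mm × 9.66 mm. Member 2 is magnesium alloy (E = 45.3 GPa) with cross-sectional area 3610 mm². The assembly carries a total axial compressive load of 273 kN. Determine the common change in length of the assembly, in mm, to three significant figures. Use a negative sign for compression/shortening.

-1.88 mm

A_1 = 135.2 mm².
Equal strain + equilibrium ⇒ each member carries load in proportion to AE: A₁E₁ = 9561000 N, A₂E₂ = 163500000 N, ΣAE = 173100000 N.
δ = PL/ΣAE = -273000·1190/173100000 = -1.877 mm.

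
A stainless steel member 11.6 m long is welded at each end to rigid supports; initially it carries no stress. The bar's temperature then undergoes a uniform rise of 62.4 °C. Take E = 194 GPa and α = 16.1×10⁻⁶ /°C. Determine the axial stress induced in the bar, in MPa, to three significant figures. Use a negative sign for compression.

-195 MPa

Free thermal expansion αLΔT = 16.1e-6 · 11600 · 62.4 = 11.65 mm.
The walls impose strain ε = −(11.65)/11600 = -1.0046e-03; σ = Eε = 194000 · -1.0046e-03 = -194.9 MPa.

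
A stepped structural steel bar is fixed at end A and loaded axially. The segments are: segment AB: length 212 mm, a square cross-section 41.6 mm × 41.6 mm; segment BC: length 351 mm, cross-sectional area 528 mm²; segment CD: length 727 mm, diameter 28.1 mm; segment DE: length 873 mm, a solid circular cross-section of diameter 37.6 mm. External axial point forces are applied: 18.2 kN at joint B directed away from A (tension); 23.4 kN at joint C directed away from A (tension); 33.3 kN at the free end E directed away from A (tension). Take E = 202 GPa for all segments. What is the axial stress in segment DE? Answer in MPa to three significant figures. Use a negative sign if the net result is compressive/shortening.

30.0 MPa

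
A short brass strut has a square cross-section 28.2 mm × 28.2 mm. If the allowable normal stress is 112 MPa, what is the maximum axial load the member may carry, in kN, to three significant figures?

89.1 kN

A = 795.2 mm².
P_max = σ_allow · A = 112 · 795.2 = 89070 N = 89.07 kN.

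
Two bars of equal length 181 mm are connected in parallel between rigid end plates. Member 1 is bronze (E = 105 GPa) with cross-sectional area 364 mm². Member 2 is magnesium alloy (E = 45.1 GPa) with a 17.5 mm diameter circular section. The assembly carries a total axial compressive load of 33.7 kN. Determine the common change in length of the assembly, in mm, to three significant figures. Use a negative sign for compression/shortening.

-0.124 mm

A_2 = 240.5 mm².
Equal strain + equilibrium ⇒ each member carries load in proportion to AE: A₁E₁ = 38220000 N, A₂E₂ = 10850000 N, ΣAE = 49070000 N.
δ = PL/ΣAE = -33700·181/49070000 = -0.1243 mm.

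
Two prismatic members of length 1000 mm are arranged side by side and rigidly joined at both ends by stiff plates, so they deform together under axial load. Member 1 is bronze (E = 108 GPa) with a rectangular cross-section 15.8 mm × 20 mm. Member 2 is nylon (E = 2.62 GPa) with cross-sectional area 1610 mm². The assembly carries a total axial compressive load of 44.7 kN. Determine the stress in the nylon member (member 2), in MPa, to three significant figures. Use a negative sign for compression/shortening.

-3.05 MPa

A_1 = 316 mm².
Equal strain + equilibrium ⇒ each member carries load in proportion to AE: A₁E₁ = 34130000 N, A₂E₂ = 4218000 N, ΣAE = 38350000 N.
σ₂ = P·E₂/ΣAE = -44700·2620/38350000 = -3.054 MPa.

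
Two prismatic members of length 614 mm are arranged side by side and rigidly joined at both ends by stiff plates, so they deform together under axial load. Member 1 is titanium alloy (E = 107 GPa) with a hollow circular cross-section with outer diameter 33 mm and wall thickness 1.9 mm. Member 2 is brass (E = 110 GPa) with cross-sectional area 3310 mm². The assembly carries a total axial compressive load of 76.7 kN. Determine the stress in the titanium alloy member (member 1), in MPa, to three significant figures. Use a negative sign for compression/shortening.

-21.4 MPa

A_1 = 185.6 mm².
Equal strain + equilibrium ⇒ each member carries load in proportion to AE: A₁E₁ = 19860000 N, A₂E₂ = 364100000 N, ΣAE = 384000000 N.
σ₁ = P·E₁/ΣAE = -76700·107000/384000000 = -21.37 MPa.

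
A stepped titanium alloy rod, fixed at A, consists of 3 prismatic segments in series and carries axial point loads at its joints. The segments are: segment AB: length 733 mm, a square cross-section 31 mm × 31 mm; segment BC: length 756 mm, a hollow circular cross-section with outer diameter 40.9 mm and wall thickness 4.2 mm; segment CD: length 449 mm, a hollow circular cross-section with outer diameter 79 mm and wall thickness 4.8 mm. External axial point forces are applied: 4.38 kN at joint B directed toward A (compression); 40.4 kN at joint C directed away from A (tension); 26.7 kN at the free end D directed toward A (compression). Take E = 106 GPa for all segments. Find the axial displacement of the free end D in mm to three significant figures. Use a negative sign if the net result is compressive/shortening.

0.168 mm

Internal axial forces (sectioning from the free end, tension +): N_CD = -26.7 kN, N_BC = 13.7 kN, N_AB = 9.32 kN.
A_AB = 961 mm².
A_BC = 484.2 mm².
A_CD = 1119 mm².
δ_AB = 9320·733/(961·106000) = 0.06706 mm
δ_BC = 13700·756/(484.2·106000) = 0.2018 mm
δ_CD = -26700·449/(1119·106000) = -0.1011 mm
δ = Σδ_i = 0.1678 mm.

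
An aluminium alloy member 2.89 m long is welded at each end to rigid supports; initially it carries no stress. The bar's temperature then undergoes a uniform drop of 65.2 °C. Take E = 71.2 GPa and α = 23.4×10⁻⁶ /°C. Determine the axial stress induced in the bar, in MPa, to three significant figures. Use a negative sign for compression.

109 MPa

Free thermal expansion αLΔT = 23.4e-6 · 2890 · -65.2 = -4.409 mm.
The walls impose strain ε = −(-4.409)/2890 = 1.5257e-03; σ = Eε = 71200 · 1.5257e-03 = 108.6 MPa.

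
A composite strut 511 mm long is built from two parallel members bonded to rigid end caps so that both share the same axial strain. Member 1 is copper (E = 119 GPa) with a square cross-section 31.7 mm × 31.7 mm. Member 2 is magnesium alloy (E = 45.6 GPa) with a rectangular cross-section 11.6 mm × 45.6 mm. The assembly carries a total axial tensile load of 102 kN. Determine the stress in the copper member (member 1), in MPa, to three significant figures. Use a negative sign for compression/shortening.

84.5 MPa

A_1 = 1005 mm².
A_2 = 529 mm².
Equal strain + equilibrium ⇒ each member carries load in proportion to AE: A₁E₁ = 119600000 N, A₂E₂ = 24120000 N, ΣAE = 143700000 N.
σ₁ = P·E₁/ΣAE = 102000·119000/143700000 = 84.47 MPa.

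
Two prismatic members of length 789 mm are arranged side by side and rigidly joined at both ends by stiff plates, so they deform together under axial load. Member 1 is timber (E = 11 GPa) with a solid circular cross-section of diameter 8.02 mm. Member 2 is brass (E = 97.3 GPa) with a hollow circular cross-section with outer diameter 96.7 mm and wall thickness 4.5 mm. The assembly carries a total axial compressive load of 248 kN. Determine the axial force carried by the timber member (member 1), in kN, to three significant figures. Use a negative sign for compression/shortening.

A_1 = 50.52 mm².
A_2 = 1303 mm².
Equal strain + equilibrium ⇒ each member carries load in proportion to AE: A₁E₁ = 555700 N, A₂E₂ = 126800000 N, ΣAE = 127400000 N.
F₁ = P·A₁E₁/ΣAE = -248000·555700/127400000 = -1082 N.

-1.08 kN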